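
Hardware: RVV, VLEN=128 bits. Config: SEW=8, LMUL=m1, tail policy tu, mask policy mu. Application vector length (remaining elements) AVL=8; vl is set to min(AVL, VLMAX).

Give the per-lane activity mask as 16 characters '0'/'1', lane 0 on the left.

predicate = 1111111100000000

lanes per group: 128·1/8 = 16
AVL=8 ≤ VLMAX=16, so vl = 8
bits (lane 0 leftmost): 1111111100000000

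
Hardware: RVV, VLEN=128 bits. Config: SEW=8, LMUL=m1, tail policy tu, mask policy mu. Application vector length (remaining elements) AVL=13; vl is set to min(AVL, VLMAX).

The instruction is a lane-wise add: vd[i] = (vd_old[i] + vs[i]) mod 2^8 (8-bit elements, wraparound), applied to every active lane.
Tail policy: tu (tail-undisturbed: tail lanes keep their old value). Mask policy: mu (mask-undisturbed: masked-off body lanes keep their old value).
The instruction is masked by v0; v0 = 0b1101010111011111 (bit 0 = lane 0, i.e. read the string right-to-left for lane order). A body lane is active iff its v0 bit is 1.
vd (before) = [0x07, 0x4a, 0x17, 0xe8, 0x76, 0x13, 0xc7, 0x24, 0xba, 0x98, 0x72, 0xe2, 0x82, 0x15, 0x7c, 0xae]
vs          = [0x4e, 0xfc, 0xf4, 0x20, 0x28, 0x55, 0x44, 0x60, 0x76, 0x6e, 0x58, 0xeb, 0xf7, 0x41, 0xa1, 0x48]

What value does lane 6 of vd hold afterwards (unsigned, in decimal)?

lanes per group: 128·1/8 = 16
AVL=13 ≤ VLMAX=16, so vl = 13
  i=0: add(0x07,0x4e) → 85
  i=1: add(0x4a,0xfc) → 70
  i=2: add(0x17,0xf4) → 11
  i=3: add(0xe8,0x20) → 8
  i=4: add(0x76,0x28) → 158
  i=5: mask-off/keep → 19
  i=6: add(0xc7,0x44) → 11
  i=7: add(0x24,0x60) → 132
  i=8: add(0xba,0x76) → 48
  i=9: mask-off/keep → 152
  i=10: add(0x72,0x58) → 202
  i=11: mask-off/keep → 226
  i=12: add(0x82,0xf7) → 121
  i=13: tail/keep → 21
  i=14: tail/keep → 124
  i=15: tail/keep → 174

vd[6] = 11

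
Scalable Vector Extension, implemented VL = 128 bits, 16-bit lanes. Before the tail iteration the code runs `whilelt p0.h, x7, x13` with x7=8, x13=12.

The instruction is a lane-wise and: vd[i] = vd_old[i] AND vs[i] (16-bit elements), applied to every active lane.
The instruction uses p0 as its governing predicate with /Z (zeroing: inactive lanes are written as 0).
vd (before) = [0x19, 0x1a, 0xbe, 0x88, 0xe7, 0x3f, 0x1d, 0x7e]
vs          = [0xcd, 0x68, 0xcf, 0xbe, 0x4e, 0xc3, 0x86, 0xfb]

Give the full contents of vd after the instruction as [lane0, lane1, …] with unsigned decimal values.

128-bit reg / 16-bit elem → 8 lanes
p0[j] = (8+j < 12); true for j=0..3 → 4 lanes set
  i=0: and(0x19,0xcd) → 9
  i=1: and(0x1a,0x68) → 8
  i=2: and(0xbe,0xcf) → 142
  i=3: and(0x88,0xbe) → 136
  i=4: tail/zero → 0
  i=5: tail/zero → 0
  i=6: tail/zero → 0
  i=7: tail/zero → 0

vd = [9, 8, 142, 136, 0, 0, 0, 0]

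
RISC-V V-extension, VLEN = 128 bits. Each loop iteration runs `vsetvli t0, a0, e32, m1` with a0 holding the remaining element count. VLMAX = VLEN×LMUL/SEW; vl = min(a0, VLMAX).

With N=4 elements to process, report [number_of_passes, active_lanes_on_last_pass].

VLMAX = VLEN×LMUL/SEW = 128×1/32 = 4
N=4: ⌈4/4⌉ = 1 iters; last vl = 4 − 0×4 = 4

[iterations, last_vl] = [1, 4]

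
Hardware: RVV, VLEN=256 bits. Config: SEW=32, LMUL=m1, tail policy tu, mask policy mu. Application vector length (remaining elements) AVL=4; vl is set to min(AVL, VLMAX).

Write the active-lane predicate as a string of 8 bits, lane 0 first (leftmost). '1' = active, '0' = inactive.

predicate = 11110000

VLMAX = (256 × 1) / 32 = 8 lanes
AVL=4 ≤ VLMAX=8, so vl = 4
bits (lane 0 leftmost): 11110000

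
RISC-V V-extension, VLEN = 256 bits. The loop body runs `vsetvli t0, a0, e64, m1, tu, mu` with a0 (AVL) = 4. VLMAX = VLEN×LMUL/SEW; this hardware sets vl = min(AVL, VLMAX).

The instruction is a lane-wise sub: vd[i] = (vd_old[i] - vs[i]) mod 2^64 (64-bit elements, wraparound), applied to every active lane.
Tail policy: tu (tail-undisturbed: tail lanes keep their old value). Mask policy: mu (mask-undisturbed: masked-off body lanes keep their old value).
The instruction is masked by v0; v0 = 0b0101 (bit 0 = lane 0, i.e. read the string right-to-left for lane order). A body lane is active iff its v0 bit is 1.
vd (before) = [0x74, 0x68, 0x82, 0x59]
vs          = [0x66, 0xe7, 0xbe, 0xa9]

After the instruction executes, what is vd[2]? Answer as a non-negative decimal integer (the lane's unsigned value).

vd[2] = 18446744073709551556

VLMAX = (256 × 1) / 64 = 4 lanes
vl = min(AVL, VLMAX) = min(4, 4) = 4
vd[0] sub(0x74,0x66) -> 0x0e
vd[1] mask-off/keep -> 0x68
vd[2] sub(0x82,0xbe) -> 0xffffffffffffffc4
vd[3] mask-off/keep -> 0x59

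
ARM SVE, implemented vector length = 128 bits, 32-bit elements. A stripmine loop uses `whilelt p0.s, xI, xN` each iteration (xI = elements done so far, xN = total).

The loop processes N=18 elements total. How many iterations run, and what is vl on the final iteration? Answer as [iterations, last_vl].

128-bit reg / 32-bit elem → 4 lanes
iterations = ceil(18/4) = 5; final-pass vl = 2

[iterations, last_vl] = [5, 2]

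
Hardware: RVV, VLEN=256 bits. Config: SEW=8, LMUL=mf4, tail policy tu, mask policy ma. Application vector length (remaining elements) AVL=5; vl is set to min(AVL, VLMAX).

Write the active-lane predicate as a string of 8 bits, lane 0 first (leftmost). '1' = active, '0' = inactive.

predicate = 11111000

VLMAX = (256 × 1/4) / 8 = 8 lanes
AVL=5 ≤ VLMAX=8, so vl = 5
bits (lane 0 leftmost): 11111000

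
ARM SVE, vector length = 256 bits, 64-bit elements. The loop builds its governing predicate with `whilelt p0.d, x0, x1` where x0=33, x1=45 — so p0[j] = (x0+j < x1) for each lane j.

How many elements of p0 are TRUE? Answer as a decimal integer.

256-bit reg / 64-bit elem → 4 lanes
active while 33+j < 45, i.e. j ∈ [0,12) capped at 4 ⇒ 4

vl = 4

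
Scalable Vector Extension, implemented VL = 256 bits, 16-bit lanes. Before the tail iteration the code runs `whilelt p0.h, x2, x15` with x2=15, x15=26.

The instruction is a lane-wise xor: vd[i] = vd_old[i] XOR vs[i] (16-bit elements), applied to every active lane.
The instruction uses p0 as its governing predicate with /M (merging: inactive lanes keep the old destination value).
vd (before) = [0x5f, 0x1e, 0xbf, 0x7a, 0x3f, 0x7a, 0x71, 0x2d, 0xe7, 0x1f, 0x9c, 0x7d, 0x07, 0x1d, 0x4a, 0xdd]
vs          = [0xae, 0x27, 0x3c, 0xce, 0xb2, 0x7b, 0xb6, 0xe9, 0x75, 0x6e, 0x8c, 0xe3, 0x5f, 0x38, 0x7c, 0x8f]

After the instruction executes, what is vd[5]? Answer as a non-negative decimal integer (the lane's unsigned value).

vd[5] = 1

register lanes = 256/16 = 16
p0[j] = (15+j < 26); true for j=0..10 → 11 lanes set
lane  0: xor(0x5f,0xae) ⇒ 0xf1
lane  1: xor(0x1e,0x27) ⇒ 0x39
lane  2: xor(0xbf,0x3c) ⇒ 0x83
lane  3: xor(0x7a,0xce) ⇒ 0xb4
lane  4: xor(0x3f,0xb2) ⇒ 0x8d
lane  5: xor(0x7a,0x7b) ⇒ 0x01
lane  6: xor(0x71,0xb6) ⇒ 0xc7
lane  7: xor(0x2d,0xe9) ⇒ 0xc4
lane  8: xor(0xe7,0x75) ⇒ 0x92
lane  9: xor(0x1f,0x6e) ⇒ 0x71
lane 10: xor(0x9c,0x8c) ⇒ 0x10
lane 11: tail/keep ⇒ 0x7d
lane 12: tail/keep ⇒ 0x07
lane 13: tail/keep ⇒ 0x1d
lane 14: tail/keep ⇒ 0x4a
lane 15: tail/keep ⇒ 0xdd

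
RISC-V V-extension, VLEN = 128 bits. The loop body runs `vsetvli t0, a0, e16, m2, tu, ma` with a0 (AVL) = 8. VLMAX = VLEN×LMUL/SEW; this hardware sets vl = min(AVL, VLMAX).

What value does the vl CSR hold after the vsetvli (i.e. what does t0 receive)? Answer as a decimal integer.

vl = 8

VLMAX = (128 × 2) / 16 = 16 lanes
AVL=8 ≤ VLMAX=16, so vl = 8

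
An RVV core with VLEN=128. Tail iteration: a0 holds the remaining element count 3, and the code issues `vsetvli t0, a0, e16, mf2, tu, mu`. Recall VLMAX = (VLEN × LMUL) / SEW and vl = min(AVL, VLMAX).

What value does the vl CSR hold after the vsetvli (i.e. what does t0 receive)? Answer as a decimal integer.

vl = 3

lanes per group: 128·1/2/16 = 4
AVL=3 ≤ VLMAX=4, so vl = 3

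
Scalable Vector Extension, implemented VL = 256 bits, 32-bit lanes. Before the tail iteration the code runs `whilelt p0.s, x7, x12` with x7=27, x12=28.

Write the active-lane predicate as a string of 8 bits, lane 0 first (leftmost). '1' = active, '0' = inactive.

lane count: 256 div 32 = 8
whilelt: lane j active iff 27+j < 28 → j < 1 → 1 active
bits (lane 0 leftmost): 10000000

predicate = 10000000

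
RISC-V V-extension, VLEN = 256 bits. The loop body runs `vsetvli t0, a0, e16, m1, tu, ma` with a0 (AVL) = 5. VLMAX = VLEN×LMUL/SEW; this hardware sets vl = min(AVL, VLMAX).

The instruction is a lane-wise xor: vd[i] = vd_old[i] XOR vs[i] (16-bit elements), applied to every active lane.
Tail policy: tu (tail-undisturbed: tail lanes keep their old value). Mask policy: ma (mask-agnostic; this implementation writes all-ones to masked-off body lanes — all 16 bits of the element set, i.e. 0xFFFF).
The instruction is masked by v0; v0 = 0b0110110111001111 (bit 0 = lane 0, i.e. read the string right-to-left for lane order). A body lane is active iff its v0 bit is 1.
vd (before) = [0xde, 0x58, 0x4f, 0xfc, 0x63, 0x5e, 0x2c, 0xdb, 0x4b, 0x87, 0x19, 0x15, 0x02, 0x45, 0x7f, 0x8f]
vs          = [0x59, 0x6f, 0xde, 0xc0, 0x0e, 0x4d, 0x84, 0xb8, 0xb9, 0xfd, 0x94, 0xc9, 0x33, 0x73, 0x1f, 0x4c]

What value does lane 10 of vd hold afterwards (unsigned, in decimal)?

vd[10] = 25

lanes per group: 256·1/16 = 16
vl = min(AVL, VLMAX) = min(5, 16) = 5
  i=0: xor(0xde,0x59) → 135
  i=1: xor(0x58,0x6f) → 55
  i=2: xor(0x4f,0xde) → 145
  i=3: xor(0xfc,0xc0) → 60
  i=4: mask-off/ones → 65535
  i=5: tail/keep → 94
  i=6: tail/keep → 44
  i=7: tail/keep → 219
  i=8: tail/keep → 75
  i=9: tail/keep → 135
  i=10: tail/keep → 25
  i=11: tail/keep → 21
  i=12: tail/keep → 2
  i=13: tail/keep → 69
  i=14: tail/keep → 127
  i=15: tail/keep → 143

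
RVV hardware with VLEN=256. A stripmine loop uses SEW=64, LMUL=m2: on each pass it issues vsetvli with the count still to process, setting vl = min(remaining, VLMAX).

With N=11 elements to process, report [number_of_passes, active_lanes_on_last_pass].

[iterations, last_vl] = [2, 3]

lanes per group: 256·2/64 = 8
N=11: ⌈11/8⌉ = 2 iters; last vl = 11 − 1×8 = 3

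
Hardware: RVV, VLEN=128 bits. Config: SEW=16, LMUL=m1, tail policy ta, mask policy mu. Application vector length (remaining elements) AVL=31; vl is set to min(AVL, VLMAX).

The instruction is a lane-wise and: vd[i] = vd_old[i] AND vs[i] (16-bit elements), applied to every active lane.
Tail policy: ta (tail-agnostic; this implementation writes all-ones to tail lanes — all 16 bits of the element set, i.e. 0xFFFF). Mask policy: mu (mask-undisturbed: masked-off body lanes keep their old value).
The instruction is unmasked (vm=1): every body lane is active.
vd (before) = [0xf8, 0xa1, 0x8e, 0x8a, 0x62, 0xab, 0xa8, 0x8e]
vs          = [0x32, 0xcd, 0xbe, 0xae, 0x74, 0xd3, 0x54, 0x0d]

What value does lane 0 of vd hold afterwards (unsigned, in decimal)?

VLMAX = (128 × 1) / 16 = 8 lanes
vl = min(AVL, VLMAX) = min(31, 8) = 8
vd[0] and(0xf8,0x32) -> 0x30
vd[1] and(0xa1,0xcd) -> 0x81
vd[2] and(0x8e,0xbe) -> 0x8e
vd[3] and(0x8a,0xae) -> 0x8a
vd[4] and(0x62,0x74) -> 0x60
vd[5] and(0xab,0xd3) -> 0x83
vd[6] and(0xa8,0x54) -> 0x00
vd[7] and(0x8e,0x0d) -> 0x0c

vd[0] = 48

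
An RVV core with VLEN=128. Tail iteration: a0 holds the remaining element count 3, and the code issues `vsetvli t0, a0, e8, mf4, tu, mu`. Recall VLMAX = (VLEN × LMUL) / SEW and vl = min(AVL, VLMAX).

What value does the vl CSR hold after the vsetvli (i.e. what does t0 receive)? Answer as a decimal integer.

vl = 3

lanes per group: 128·1/4/8 = 4
vl = min(AVL, VLMAX) = min(3, 4) = 3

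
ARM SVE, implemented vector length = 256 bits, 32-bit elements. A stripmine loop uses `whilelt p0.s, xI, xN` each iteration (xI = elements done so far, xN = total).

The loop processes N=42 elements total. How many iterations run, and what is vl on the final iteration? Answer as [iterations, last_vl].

256-bit reg / 32-bit elem → 8 lanes
iterations = ceil(42/8) = 6; final-pass vl = 2

[iterations, last_vl] = [6, 2]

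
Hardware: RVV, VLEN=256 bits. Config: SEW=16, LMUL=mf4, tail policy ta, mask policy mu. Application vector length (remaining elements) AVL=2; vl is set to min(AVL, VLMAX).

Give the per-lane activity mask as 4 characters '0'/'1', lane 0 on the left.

VLMAX = VLEN×LMUL/SEW = 256×1/4/16 = 4
vl = min(AVL, VLMAX) = min(2, 4) = 2
bits (lane 0 leftmost): 1100

predicate = 1100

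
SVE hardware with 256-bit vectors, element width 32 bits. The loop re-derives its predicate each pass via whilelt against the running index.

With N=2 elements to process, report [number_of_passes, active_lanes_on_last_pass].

lane count: 256 div 32 = 8
2 elements at 8/iter → 1 passes, remainder 2 on the last

[iterations, last_vl] = [1, 2]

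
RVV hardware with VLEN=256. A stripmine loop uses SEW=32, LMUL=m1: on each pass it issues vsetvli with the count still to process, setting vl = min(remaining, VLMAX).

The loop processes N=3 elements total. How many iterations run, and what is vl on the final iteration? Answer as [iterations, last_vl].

VLMAX = (256 × 1) / 32 = 8 lanes
iterations = ceil(3/8) = 1; final-pass vl = 3

[iterations, last_vl] = [1, 3]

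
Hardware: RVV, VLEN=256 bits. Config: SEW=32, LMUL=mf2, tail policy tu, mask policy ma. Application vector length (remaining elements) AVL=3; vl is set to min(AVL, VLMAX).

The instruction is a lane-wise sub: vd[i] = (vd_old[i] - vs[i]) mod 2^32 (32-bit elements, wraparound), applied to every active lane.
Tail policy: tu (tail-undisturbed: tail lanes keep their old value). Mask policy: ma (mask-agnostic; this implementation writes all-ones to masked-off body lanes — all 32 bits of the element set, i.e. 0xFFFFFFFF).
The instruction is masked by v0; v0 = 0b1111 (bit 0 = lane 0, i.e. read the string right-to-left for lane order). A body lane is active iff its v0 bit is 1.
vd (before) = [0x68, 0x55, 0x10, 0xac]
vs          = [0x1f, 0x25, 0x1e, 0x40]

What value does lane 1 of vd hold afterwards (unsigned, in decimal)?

lanes per group: 256·1/2/32 = 4
vl ← min(3, 4) = 3
  i=0: sub(0x68,0x1f) → 73
  i=1: sub(0x55,0x25) → 48
  i=2: sub(0x10,0x1e) → 4294967282
  i=3: tail/keep → 172

vd[1] = 48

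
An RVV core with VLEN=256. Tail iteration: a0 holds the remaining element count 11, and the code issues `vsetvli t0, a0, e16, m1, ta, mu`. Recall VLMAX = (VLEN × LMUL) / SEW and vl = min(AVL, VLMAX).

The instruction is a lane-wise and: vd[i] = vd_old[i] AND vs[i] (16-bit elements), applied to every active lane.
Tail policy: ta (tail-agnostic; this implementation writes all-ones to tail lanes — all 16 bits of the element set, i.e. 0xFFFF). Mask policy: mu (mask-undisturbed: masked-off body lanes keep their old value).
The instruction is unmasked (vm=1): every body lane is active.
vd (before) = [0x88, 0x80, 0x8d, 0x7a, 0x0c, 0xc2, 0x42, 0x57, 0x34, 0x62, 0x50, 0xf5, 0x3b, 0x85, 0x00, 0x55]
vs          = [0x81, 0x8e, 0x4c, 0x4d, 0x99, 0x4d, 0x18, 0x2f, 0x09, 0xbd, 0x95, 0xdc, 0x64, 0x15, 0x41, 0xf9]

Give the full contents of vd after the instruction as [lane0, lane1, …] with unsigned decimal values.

vd = [128, 128, 12, 72, 8, 64, 0, 7, 0, 32, 16, 65535, 65535, 65535, 65535, 65535]

VLMAX = VLEN×LMUL/SEW = 256×1/16 = 16
vl ← min(11, 16) = 11
[0] and(0x88,0x81) = 0x80
[1] and(0x80,0x8e) = 0x80
[2] and(0x8d,0x4c) = 0x0c
[3] and(0x7a,0x4d) = 0x48
[4] and(0x0c,0x99) = 0x08
[5] and(0xc2,0x4d) = 0x40
[6] and(0x42,0x18) = 0x00
[7] and(0x57,0x2f) = 0x07
[8] and(0x34,0x09) = 0x00
[9] and(0x62,0xbd) = 0x20
[10] and(0x50,0x95) = 0x10
[11] tail/ones = 0xffff
[12] tail/ones = 0xffff
[13] tail/ones = 0xffff
[14] tail/ones = 0xffff
[15] tail/ones = 0xffff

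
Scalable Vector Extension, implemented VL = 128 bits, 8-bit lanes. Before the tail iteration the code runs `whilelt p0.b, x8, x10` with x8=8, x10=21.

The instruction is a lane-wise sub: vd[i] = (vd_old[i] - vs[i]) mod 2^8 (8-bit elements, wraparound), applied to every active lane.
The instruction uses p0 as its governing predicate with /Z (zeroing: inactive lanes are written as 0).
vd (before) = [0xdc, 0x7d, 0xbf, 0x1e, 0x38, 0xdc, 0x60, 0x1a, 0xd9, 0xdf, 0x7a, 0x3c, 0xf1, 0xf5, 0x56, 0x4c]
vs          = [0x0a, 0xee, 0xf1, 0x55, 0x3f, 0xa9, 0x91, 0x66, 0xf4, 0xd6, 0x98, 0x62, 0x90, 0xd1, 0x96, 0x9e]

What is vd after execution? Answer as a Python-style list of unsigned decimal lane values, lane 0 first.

register lanes = 128/8 = 16
p0[j] = (8+j < 21); true for j=0..12 → 13 lanes set
vd[0] sub(0xdc,0x0a) -> 0xd2
vd[1] sub(0x7d,0xee) -> 0x8f
vd[2] sub(0xbf,0xf1) -> 0xce
vd[3] sub(0x1e,0x55) -> 0xc9
vd[4] sub(0x38,0x3f) -> 0xf9
vd[5] sub(0xdc,0xa9) -> 0x33
vd[6] sub(0x60,0x91) -> 0xcf
vd[7] sub(0x1a,0x66) -> 0xb4
vd[8] sub(0xd9,0xf4) -> 0xe5
vd[9] sub(0xdf,0xd6) -> 0x09
vd[10] sub(0x7a,0x98) -> 0xe2
vd[11] sub(0x3c,0x62) -> 0xda
vd[12] sub(0xf1,0x90) -> 0x61
vd[13] tail/zero -> 0x00
vd[14] tail/zero -> 0x00
vd[15] tail/zero -> 0x00

vd = [210, 143, 206, 201, 249, 51, 207, 180, 229, 9, 226, 218, 97, 0, 0, 0]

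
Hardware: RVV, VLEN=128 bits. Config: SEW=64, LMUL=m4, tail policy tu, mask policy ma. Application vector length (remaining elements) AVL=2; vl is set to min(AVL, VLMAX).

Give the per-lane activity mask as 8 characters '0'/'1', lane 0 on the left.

lanes per group: 128·4/64 = 8
vl ← min(2, 8) = 2
bits (lane 0 leftmost): 11000000

predicate = 11000000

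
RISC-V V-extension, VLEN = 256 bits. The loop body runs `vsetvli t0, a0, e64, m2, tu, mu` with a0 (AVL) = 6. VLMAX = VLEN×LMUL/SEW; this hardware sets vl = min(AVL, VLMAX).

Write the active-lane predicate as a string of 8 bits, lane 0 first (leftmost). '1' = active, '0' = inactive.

lanes per group: 256·2/64 = 8
vl = min(AVL, VLMAX) = min(6, 8) = 6
bits (lane 0 leftmost): 11111100

predicate = 11111100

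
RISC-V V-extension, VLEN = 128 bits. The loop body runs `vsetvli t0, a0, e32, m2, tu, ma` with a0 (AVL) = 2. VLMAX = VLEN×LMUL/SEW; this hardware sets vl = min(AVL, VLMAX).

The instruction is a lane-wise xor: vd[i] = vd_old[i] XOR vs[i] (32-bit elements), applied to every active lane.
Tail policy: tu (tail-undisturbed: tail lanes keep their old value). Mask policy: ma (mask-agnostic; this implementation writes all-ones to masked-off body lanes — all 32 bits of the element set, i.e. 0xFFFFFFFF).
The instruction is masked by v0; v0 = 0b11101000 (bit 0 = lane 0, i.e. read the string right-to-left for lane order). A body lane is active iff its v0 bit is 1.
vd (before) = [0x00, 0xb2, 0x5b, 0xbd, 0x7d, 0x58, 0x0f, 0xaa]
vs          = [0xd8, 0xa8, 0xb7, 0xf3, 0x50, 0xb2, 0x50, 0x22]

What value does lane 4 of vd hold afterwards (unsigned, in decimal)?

VLMAX = VLEN×LMUL/SEW = 128×2/32 = 8
vl ← min(2, 8) = 2
  i=0: mask-off/ones → 4294967295
  i=1: mask-off/ones → 4294967295
  i=2: tail/keep → 91
  i=3: tail/keep → 189
  i=4: tail/keep → 125
  i=5: tail/keep → 88
  i=6: tail/keep → 15
  i=7: tail/keep → 170

vd[4] = 125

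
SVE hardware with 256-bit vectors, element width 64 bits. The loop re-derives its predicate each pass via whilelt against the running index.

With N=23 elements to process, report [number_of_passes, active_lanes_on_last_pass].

[iterations, last_vl] = [6, 3]

256-bit reg / 64-bit elem → 4 lanes
23 elements at 4/iter → 6 passes, remainder 3 on the last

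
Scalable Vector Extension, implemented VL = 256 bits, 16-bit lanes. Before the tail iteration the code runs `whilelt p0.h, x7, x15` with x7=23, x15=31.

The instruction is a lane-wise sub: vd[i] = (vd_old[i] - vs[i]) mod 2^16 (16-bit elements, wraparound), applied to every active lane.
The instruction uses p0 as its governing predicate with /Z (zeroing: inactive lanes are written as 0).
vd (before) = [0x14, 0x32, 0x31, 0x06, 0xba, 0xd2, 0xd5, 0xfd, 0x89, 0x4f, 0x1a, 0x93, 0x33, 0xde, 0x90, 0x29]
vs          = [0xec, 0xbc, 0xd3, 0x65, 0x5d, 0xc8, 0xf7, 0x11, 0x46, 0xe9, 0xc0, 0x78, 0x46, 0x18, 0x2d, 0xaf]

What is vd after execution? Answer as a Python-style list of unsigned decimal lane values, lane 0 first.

vd = [65320, 65398, 65374, 65441, 93, 10, 65502, 236, 0, 0, 0, 0, 0, 0, 0, 0]

256-bit reg / 16-bit elem → 16 lanes
whilelt: lane j active iff 23+j < 31 → j < 8 → 8 active
[0] sub(0x14,0xec) = 0xff28
[1] sub(0x32,0xbc) = 0xff76
[2] sub(0x31,0xd3) = 0xff5e
[3] sub(0x06,0x65) = 0xffa1
[4] sub(0xba,0x5d) = 0x5d
[5] sub(0xd2,0xc8) = 0x0a
[6] sub(0xd5,0xf7) = 0xffde
[7] sub(0xfd,0x11) = 0xec
[8] tail/zero = 0x00
[9] tail/zero = 0x00
[10] tail/zero = 0x00
[11] tail/zero = 0x00
[12] tail/zero = 0x00
[13] tail/zero = 0x00
[14] tail/zero = 0x00
[15] tail/zero = 0x00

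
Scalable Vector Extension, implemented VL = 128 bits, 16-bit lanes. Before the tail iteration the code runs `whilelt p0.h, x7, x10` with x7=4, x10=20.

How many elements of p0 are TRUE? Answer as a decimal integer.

vl = 8

lane count: 128 div 16 = 8
active while 4+j < 20, i.e. j ∈ [0,16) capped at 8 ⇒ 8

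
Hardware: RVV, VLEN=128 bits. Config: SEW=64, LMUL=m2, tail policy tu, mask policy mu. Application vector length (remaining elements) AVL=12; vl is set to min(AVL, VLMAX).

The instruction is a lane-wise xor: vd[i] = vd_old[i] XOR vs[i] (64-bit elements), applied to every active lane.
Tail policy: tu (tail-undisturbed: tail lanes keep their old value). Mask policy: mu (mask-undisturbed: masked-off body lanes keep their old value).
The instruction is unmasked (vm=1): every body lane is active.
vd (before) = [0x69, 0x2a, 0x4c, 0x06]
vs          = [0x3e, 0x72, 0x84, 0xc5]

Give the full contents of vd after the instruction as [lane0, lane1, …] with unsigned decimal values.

vd = [87, 88, 200, 195]

lanes per group: 128·2/64 = 4
vl = min(AVL, VLMAX) = min(12, 4) = 4
  i=0: xor(0x69,0x3e) → 87
  i=1: xor(0x2a,0x72) → 88
  i=2: xor(0x4c,0x84) → 200
  i=3: xor(0x06,0xc5) → 195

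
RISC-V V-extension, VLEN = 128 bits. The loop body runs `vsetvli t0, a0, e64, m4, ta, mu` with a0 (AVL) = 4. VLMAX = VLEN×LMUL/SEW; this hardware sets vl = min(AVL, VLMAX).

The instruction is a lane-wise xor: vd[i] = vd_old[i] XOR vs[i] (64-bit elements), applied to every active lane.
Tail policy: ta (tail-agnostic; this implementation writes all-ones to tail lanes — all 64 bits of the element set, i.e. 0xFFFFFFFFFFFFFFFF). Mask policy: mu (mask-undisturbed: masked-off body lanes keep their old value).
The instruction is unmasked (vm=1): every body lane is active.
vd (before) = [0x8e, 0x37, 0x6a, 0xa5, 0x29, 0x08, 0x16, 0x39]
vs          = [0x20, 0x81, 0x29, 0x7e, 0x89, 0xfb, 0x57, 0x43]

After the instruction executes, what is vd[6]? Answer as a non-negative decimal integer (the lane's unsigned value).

lanes per group: 128·4/64 = 8
vl ← min(4, 8) = 4
[0] xor(0x8e,0x20) = 0xae
[1] xor(0x37,0x81) = 0xb6
[2] xor(0x6a,0x29) = 0x43
[3] xor(0xa5,0x7e) = 0xdb
[4] tail/ones = 0xffffffffffffffff
[5] tail/ones = 0xffffffffffffffff
[6] tail/ones = 0xffffffffffffffff
[7] tail/ones = 0xffffffffffffffff

vd[6] = 18446744073709551615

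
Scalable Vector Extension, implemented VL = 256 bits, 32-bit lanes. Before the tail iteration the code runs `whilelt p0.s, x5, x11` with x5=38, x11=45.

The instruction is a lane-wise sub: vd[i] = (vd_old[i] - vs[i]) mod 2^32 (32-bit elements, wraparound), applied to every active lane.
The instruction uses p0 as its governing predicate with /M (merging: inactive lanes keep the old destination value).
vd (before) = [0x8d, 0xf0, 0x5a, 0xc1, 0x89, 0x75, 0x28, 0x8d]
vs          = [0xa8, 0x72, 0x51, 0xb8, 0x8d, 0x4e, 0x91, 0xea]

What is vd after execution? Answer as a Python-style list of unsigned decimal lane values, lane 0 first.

vd = [4294967269, 126, 9, 9, 4294967292, 39, 4294967191, 141]

lane count: 256 div 32 = 8
p0[j] = (38+j < 45); true for j=0..6 → 7 lanes set
[0] sub(0x8d,0xa8) = 0xffffffe5
[1] sub(0xf0,0x72) = 0x7e
[2] sub(0x5a,0x51) = 0x09
[3] sub(0xc1,0xb8) = 0x09
[4] sub(0x89,0x8d) = 0xfffffffc
[5] sub(0x75,0x4e) = 0x27
[6] sub(0x28,0x91) = 0xffffff97
[7] tail/keep = 0x8d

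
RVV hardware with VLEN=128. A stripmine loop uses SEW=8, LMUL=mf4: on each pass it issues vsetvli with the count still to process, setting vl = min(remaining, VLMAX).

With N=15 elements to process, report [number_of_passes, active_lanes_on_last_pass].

VLMAX = VLEN×LMUL/SEW = 128×1/4/8 = 4
iterations = ceil(15/4) = 4; final-pass vl = 3

[iterations, last_vl] = [4, 3]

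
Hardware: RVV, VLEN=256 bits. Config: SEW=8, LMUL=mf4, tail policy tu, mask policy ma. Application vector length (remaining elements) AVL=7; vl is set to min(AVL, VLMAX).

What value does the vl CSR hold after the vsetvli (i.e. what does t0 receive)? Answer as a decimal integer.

vl = 7

VLMAX = VLEN×LMUL/SEW = 256×1/4/8 = 8
vl = min(AVL, VLMAX) = min(7, 8) = 7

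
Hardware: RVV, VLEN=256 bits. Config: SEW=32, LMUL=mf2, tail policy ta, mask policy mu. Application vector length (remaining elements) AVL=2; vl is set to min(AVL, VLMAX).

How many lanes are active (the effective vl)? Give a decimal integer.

vl = 2

lanes per group: 256·1/2/32 = 4
vl = min(AVL, VLMAX) = min(2, 4) = 2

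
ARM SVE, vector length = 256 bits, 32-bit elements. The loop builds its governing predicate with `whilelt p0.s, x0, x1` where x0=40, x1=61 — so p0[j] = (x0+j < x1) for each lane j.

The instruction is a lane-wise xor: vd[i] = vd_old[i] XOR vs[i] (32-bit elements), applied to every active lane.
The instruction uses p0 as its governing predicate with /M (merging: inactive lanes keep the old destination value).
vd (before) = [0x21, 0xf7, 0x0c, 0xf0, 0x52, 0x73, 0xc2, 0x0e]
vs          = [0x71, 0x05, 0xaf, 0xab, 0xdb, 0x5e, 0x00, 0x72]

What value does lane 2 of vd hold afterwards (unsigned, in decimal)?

register lanes = 256/32 = 8
p0[j] = (40+j < 61); true for j=0..7 → 8 lanes set
lane  0: xor(0x21,0x71) ⇒ 0x50
lane  1: xor(0xf7,0x05) ⇒ 0xf2
lane  2: xor(0x0c,0xaf) ⇒ 0xa3
lane  3: xor(0xf0,0xab) ⇒ 0x5b
lane  4: xor(0x52,0xdb) ⇒ 0x89
lane  5: xor(0x73,0x5e) ⇒ 0x2d
lane  6: xor(0xc2,0x00) ⇒ 0xc2
lane  7: xor(0x0e,0x72) ⇒ 0x7c

vd[2] = 163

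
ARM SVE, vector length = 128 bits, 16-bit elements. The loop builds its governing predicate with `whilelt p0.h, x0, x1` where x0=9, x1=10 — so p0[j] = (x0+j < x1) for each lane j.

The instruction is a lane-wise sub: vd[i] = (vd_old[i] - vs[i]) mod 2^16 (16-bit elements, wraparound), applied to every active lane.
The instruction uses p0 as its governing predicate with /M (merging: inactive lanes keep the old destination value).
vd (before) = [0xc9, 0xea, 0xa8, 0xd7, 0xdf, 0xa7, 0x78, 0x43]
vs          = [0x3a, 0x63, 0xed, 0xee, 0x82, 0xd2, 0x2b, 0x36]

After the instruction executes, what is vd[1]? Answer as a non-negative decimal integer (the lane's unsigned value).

lane count: 128 div 16 = 8
active while 9+j < 10, i.e. j ∈ [0,1) capped at 8 ⇒ 1
vd[0] sub(0xc9,0x3a) -> 0x8f
vd[1] tail/keep -> 0xea
vd[2] tail/keep -> 0xa8
vd[3] tail/keep -> 0xd7
vd[4] tail/keep -> 0xdf
vd[5] tail/keep -> 0xa7
vd[6] tail/keep -> 0x78
vd[7] tail/keep -> 0x43

vd[1] = 234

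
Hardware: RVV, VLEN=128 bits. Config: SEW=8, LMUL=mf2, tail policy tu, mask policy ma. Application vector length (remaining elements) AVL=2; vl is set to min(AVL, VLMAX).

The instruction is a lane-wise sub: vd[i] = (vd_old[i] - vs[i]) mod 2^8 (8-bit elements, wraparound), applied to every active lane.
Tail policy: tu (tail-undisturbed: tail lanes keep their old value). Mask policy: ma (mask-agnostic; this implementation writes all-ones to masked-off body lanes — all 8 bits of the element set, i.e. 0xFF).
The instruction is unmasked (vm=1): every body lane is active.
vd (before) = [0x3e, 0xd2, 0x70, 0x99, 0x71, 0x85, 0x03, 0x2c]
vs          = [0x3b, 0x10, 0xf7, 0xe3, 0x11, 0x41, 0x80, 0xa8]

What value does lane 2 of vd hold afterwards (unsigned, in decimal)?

vd[2] = 112

VLMAX = (128 × 1/2) / 8 = 8 lanes
vl = min(AVL, VLMAX) = min(2, 8) = 2
lane  0: sub(0x3e,0x3b) ⇒ 0x03
lane  1: sub(0xd2,0x10) ⇒ 0xc2
lane  2: tail/keep ⇒ 0x70
lane  3: tail/keep ⇒ 0x99
lane  4: tail/keep ⇒ 0x71
lane  5: tail/keep ⇒ 0x85
lane  6: tail/keep ⇒ 0x03
lane  7: tail/keep ⇒ 0x2c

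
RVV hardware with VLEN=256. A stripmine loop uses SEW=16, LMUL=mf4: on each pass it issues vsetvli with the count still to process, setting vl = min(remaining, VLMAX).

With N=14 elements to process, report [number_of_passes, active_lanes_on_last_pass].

[iterations, last_vl] = [4, 2]

VLMAX = (256 × 1/4) / 16 = 4 lanes
14 elements at 4/iter → 4 passes, remainder 2 on the last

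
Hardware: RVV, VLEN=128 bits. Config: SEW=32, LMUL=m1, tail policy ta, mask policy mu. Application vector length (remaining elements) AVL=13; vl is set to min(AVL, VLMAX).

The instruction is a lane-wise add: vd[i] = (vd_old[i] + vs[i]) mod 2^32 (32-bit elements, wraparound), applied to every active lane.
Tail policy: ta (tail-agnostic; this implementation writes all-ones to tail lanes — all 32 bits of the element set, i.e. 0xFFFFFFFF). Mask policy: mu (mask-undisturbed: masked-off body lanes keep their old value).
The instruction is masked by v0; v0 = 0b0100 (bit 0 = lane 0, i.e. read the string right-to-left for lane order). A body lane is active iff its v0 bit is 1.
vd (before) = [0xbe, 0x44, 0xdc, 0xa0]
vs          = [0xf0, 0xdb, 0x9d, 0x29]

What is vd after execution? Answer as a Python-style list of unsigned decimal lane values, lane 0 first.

VLMAX = VLEN×LMUL/SEW = 128×1/32 = 4
vl = min(AVL, VLMAX) = min(13, 4) = 4
lane  0: mask-off/keep ⇒ 0xbe
lane  1: mask-off/keep ⇒ 0x44
lane  2: add(0xdc,0x9d) ⇒ 0x179
lane  3: mask-off/keep ⇒ 0xa0

vd = [190, 68, 377, 160]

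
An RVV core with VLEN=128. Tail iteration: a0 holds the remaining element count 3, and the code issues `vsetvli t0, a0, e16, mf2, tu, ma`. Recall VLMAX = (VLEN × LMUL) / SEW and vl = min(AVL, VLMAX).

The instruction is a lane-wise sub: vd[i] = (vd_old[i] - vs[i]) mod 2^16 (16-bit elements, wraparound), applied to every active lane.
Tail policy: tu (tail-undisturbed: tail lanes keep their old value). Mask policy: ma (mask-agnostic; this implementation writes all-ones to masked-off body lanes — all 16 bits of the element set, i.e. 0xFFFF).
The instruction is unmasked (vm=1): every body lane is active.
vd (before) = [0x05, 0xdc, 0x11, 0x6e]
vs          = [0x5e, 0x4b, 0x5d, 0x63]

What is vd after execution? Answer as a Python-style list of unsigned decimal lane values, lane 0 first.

vd = [65447, 145, 65460, 110]

VLMAX = (128 × 1/2) / 16 = 4 lanes
vl ← min(3, 4) = 3
vd[0] sub(0x05,0x5e) -> 0xffa7
vd[1] sub(0xdc,0x4b) -> 0x91
vd[2] sub(0x11,0x5d) -> 0xffb4
vd[3] tail/keep -> 0x6e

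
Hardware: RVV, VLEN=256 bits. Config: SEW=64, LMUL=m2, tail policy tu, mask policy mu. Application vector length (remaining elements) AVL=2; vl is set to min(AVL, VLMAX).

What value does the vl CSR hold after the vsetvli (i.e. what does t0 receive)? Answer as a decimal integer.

lanes per group: 256·2/64 = 8
vl = min(AVL, VLMAX) = min(2, 8) = 2

vl = 2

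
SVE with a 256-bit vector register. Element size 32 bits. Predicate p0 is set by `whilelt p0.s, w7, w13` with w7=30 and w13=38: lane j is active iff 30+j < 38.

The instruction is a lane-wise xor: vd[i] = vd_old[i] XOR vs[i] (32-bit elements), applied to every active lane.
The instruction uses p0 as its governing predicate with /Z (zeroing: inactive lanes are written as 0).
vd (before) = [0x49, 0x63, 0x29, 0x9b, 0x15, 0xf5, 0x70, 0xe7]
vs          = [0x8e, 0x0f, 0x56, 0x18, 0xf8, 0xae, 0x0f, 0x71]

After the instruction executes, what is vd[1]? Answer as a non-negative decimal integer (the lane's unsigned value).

lane count: 256 div 32 = 8
p0[j] = (30+j < 38); true for j=0..7 → 8 lanes set
vd[0] xor(0x49,0x8e) -> 0xc7
vd[1] xor(0x63,0x0f) -> 0x6c
vd[2] xor(0x29,0x56) -> 0x7f
vd[3] xor(0x9b,0x18) -> 0x83
vd[4] xor(0x15,0xf8) -> 0xed
vd[5] xor(0xf5,0xae) -> 0x5b
vd[6] xor(0x70,0x0f) -> 0x7f
vd[7] xor(0xe7,0x71) -> 0x96

vd[1] = 108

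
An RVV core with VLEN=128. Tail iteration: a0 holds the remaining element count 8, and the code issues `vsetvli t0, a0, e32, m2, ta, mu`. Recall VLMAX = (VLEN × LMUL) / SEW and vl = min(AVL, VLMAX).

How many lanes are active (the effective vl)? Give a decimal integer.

lanes per group: 128·2/32 = 8
AVL=8 ≤ VLMAX=8, so vl = 8

vl = 8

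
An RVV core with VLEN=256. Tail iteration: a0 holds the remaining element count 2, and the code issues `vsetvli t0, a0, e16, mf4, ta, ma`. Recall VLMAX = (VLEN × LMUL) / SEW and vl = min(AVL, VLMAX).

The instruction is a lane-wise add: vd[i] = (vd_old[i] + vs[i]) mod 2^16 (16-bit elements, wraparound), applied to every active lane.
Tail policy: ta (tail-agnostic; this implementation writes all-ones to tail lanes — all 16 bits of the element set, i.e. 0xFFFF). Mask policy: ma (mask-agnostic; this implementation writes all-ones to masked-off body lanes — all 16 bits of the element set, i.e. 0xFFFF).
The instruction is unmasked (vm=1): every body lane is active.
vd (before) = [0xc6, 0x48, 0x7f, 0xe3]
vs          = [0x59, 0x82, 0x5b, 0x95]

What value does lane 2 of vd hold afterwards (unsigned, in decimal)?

lanes per group: 256·1/4/16 = 4
vl = min(AVL, VLMAX) = min(2, 4) = 2
lane  0: add(0xc6,0x59) ⇒ 0x11f
lane  1: add(0x48,0x82) ⇒ 0xca
lane  2: tail/ones ⇒ 0xffff
lane  3: tail/ones ⇒ 0xffff

vd[2] = 65535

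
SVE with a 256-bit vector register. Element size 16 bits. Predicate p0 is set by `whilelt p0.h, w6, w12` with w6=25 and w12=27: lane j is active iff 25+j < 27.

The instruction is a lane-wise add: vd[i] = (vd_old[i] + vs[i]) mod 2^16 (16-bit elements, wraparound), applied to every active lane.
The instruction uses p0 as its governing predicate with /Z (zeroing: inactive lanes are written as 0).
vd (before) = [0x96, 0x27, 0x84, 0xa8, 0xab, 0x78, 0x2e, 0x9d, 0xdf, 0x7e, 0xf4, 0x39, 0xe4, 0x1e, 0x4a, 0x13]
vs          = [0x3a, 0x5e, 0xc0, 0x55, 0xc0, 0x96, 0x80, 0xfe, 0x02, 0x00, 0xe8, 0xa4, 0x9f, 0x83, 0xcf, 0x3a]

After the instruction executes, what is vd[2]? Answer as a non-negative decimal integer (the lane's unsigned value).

vd[2] = 0

lane count: 256 div 16 = 16
whilelt: lane j active iff 25+j < 27 → j < 2 → 2 active
vd[0] add(0x96,0x3a) -> 0xd0
vd[1] add(0x27,0x5e) -> 0x85
vd[2] tail/zero -> 0x00
vd[3] tail/zero -> 0x00
vd[4] tail/zero -> 0x00
vd[5] tail/zero -> 0x00
vd[6] tail/zero -> 0x00
vd[7] tail/zero -> 0x00
vd[8] tail/zero -> 0x00
vd[9] tail/zero -> 0x00
vd[10] tail/zero -> 0x00
vd[11] tail/zero -> 0x00
vd[12] tail/zero -> 0x00
vd[13] tail/zero -> 0x00
vd[14] tail/zero -> 0x00
vd[15] tail/zero -> 0x00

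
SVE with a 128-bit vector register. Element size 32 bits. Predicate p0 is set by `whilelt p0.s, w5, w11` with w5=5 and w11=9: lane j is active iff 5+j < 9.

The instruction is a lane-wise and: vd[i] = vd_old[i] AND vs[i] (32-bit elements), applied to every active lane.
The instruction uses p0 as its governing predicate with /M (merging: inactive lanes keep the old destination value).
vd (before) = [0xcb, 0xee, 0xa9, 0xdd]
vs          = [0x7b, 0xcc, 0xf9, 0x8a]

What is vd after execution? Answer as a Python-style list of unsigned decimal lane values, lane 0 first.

vd = [75, 204, 169, 136]

128-bit reg / 32-bit elem → 4 lanes
active while 5+j < 9, i.e. j ∈ [0,4) capped at 4 ⇒ 4
lane  0: and(0xcb,0x7b) ⇒ 0x4b
lane  1: and(0xee,0xcc) ⇒ 0xcc
lane  2: and(0xa9,0xf9) ⇒ 0xa9
lane  3: and(0xdd,0x8a) ⇒ 0x88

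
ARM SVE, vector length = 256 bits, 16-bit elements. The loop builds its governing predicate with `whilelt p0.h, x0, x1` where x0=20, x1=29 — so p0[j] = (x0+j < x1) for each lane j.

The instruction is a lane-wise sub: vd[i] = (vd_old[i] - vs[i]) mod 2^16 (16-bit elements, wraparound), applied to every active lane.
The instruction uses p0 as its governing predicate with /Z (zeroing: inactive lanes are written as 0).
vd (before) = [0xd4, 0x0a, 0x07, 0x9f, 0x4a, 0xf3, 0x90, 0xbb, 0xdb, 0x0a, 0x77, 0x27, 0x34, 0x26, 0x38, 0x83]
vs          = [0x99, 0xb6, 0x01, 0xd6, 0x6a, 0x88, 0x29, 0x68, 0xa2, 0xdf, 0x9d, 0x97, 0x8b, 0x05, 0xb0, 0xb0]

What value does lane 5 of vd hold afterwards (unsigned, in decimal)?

vd[5] = 107

register lanes = 256/16 = 16
active while 20+j < 29, i.e. j ∈ [0,9) capped at 16 ⇒ 9
vd[0] sub(0xd4,0x99) -> 0x3b
vd[1] sub(0x0a,0xb6) -> 0xff54
vd[2] sub(0x07,0x01) -> 0x06
vd[3] sub(0x9f,0xd6) -> 0xffc9
vd[4] sub(0x4a,0x6a) -> 0xffe0
vd[5] sub(0xf3,0x88) -> 0x6b
vd[6] sub(0x90,0x29) -> 0x67
vd[7] sub(0xbb,0x68) -> 0x53
vd[8] sub(0xdb,0xa2) -> 0x39
vd[9] tail/zero -> 0x00
vd[10] tail/zero -> 0x00
vd[11] tail/zero -> 0x00
vd[12] tail/zero -> 0x00
vd[13] tail/zero -> 0x00
vd[14] tail/zero -> 0x00
vd[15] tail/zero -> 0x00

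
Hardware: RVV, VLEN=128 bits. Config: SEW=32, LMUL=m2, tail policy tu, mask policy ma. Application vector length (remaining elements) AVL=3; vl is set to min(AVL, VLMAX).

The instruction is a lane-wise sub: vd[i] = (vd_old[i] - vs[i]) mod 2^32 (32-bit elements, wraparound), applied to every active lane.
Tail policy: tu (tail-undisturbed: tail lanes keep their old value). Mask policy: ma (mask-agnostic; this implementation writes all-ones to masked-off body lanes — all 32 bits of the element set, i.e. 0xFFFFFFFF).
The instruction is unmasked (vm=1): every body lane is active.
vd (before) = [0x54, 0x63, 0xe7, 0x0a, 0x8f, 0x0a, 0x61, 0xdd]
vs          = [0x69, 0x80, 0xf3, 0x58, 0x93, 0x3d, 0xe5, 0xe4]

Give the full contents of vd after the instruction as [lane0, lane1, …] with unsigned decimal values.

vd = [4294967275, 4294967267, 4294967284, 10, 143, 10, 97, 221]

VLMAX = (128 × 2) / 32 = 8 lanes
vl ← min(3, 8) = 3
vd[0] sub(0x54,0x69) -> 0xffffffeb
vd[1] sub(0x63,0x80) -> 0xffffffe3
vd[2] sub(0xe7,0xf3) -> 0xfffffff4
vd[3] tail/keep -> 0x0a
vd[4] tail/keep -> 0x8f
vd[5] tail/keep -> 0x0a
vd[6] tail/keep -> 0x61
vd[7] tail/keep -> 0xdd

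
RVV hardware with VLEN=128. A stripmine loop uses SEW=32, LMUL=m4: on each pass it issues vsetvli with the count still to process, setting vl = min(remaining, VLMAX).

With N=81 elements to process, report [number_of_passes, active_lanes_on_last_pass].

VLMAX = (128 × 4) / 32 = 16 lanes
iterations = ceil(81/16) = 6; final-pass vl = 1

[iterations, last_vl] = [6, 1]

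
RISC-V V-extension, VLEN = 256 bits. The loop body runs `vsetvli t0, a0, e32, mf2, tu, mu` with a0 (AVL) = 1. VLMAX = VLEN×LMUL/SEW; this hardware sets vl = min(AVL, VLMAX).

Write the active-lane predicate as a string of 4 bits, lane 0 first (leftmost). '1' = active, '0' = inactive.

VLMAX = (256 × 1/2) / 32 = 4 lanes
vl = min(AVL, VLMAX) = min(1, 4) = 1
bits (lane 0 leftmost): 1000

predicate = 1000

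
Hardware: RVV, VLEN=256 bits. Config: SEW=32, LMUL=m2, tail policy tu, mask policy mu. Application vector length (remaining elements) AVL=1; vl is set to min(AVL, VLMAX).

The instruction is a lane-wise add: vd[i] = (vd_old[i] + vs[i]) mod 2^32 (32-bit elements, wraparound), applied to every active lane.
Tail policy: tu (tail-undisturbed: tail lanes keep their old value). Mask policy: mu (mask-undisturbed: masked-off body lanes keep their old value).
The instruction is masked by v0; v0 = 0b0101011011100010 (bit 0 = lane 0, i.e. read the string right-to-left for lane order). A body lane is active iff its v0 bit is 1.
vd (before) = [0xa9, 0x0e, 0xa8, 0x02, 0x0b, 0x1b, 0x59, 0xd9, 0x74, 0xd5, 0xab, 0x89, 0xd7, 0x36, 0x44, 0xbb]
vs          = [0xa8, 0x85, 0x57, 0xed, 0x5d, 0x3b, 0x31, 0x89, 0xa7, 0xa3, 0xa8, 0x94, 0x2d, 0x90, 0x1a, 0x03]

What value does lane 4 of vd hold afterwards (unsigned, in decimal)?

vd[4] = 11

lanes per group: 256·2/32 = 16
vl = min(AVL, VLMAX) = min(1, 16) = 1
vd[0] mask-off/keep -> 0xa9
vd[1] tail/keep -> 0x0e
vd[2] tail/keep -> 0xa8
vd[3] tail/keep -> 0x02
vd[4] tail/keep -> 0x0b
vd[5] tail/keep -> 0x1b
vd[6] tail/keep -> 0x59
vd[7] tail/keep -> 0xd9
vd[8] tail/keep -> 0x74
vd[9] tail/keep -> 0xd5
vd[10] tail/keep -> 0xab
vd[11] tail/keep -> 0x89
vd[12] tail/keep -> 0xd7
vd[13] tail/keep -> 0x36
vd[14] tail/keep -> 0x44
vd[15] tail/keep -> 0xbb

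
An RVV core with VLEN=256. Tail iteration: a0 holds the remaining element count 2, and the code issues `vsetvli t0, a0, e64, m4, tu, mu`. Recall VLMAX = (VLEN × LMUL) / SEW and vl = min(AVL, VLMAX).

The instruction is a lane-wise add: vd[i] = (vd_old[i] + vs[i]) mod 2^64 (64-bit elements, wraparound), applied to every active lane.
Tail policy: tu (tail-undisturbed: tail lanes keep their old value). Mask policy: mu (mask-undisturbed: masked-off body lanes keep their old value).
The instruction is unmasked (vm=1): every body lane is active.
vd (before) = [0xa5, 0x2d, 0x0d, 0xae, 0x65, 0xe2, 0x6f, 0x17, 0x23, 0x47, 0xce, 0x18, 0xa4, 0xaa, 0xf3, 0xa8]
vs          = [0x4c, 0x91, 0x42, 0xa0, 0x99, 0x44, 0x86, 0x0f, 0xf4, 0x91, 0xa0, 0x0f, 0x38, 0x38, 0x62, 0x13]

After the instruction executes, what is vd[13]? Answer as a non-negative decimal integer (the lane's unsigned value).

VLMAX = (256 × 4) / 64 = 16 lanes
vl = min(AVL, VLMAX) = min(2, 16) = 2
lane  0: add(0xa5,0x4c) ⇒ 0xf1
lane  1: add(0x2d,0x91) ⇒ 0xbe
lane  2: tail/keep ⇒ 0x0d
lane  3: tail/keep ⇒ 0xae
lane  4: tail/keep ⇒ 0x65
lane  5: tail/keep ⇒ 0xe2
lane  6: tail/keep ⇒ 0x6f
lane  7: tail/keep ⇒ 0x17
lane  8: tail/keep ⇒ 0x23
lane  9: tail/keep ⇒ 0x47
lane 10: tail/keep ⇒ 0xce
lane 11: tail/keep ⇒ 0x18
lane 12: tail/keep ⇒ 0xa4
lane 13: tail/keep ⇒ 0xaa
lane 14: tail/keep ⇒ 0xf3
lane 15: tail/keep ⇒ 0xa8

vd[13] = 170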